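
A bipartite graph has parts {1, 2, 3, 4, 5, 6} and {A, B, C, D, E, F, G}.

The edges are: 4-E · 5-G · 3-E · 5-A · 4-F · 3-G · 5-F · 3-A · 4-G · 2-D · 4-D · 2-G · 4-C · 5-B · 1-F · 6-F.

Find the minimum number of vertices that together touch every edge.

A maximum matching has 5 edges (e.g. 1–F, 2–D, 3–E, 4–G, 5–B).
By König's theorem the minimum vertex cover has the same size. One such cover is {2, 3, 4, 5, F}.

5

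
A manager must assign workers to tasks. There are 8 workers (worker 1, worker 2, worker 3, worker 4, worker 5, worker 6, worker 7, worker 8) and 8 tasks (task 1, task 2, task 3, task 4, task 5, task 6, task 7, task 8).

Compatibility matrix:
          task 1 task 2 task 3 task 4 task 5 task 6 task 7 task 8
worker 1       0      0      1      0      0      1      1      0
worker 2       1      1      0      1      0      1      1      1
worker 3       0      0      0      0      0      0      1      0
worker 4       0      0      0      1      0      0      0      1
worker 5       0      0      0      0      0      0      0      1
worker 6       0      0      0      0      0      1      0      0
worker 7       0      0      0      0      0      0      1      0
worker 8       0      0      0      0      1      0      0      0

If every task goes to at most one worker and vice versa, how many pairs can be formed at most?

One maximum matching: worker 1–task 3, worker 2–task 1, worker 3–task 7, worker 4–task 4, worker 5–task 8, worker 6–task 6, worker 8–task 5.
The set {worker 3, worker 7} has only 1 neighbour ({task 7}), so by Hall's theorem at most 7 of the 8 workers can be matched.

7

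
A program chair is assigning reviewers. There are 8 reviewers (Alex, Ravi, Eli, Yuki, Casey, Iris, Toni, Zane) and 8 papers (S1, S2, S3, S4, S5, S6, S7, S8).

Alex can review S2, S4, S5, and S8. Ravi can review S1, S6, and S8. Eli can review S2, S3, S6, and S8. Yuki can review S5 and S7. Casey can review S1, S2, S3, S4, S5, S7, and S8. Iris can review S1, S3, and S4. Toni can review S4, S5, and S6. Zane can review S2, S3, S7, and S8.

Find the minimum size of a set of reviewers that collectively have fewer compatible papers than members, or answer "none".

A matching saturating every reviewer exists, for instance Alex→S4, Ravi→S8, Eli→S3, Yuki→S5, Casey→S7, Iris→S1, Toni→S6, Zane→S2.
By Hall's marriage theorem, this means |N(S)| ≥ |S| for every subset S, so no violating subset exists.

none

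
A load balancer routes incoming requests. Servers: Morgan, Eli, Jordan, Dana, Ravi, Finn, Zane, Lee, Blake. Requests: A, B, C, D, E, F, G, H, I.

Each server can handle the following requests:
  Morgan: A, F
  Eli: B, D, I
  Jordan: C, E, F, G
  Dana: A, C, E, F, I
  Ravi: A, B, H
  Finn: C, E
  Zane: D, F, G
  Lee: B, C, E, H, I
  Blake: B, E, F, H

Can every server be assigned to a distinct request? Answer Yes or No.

Yes

One maximum matching: Morgan→A, Eli→D, Jordan→G, Dana→E, Ravi→B, Finn→C, Zane→F, Lee→I, Blake→H.
Every server is matched, so this is a perfect matching.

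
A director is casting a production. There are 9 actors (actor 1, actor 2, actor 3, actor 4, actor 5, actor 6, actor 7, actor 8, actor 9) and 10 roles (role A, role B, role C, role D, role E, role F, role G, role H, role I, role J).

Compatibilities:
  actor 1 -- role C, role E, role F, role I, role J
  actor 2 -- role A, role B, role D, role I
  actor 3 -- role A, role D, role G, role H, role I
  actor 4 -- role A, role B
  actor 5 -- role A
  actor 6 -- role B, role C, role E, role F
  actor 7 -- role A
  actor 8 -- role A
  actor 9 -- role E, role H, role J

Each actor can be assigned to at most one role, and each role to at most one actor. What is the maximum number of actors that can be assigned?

One maximum matching: actor 1-role C, actor 2-role D, actor 3-role G, actor 4-role B, actor 5-role A, actor 6-role F, actor 9-role E.
The set {actor 5, actor 7, actor 8} has only 1 neighbour ({role A}), so by Hall's theorem at most 7 of the 9 actors can be matched.

7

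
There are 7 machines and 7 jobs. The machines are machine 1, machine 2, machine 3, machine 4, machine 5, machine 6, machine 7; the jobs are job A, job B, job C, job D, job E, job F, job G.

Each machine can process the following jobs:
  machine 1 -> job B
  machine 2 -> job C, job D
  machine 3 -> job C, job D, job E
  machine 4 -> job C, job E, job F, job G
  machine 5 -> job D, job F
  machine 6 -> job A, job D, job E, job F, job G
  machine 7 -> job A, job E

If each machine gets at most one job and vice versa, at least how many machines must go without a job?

0

One maximum matching: machine 1-job B, machine 2-job C, machine 3-job E, machine 4-job G, machine 5-job D, machine 6-job F, machine 7-job A.
This saturates every machine, so 7 is the maximum.
That matches 7 of the 7, leaving 0 unmatched; no matching can do better.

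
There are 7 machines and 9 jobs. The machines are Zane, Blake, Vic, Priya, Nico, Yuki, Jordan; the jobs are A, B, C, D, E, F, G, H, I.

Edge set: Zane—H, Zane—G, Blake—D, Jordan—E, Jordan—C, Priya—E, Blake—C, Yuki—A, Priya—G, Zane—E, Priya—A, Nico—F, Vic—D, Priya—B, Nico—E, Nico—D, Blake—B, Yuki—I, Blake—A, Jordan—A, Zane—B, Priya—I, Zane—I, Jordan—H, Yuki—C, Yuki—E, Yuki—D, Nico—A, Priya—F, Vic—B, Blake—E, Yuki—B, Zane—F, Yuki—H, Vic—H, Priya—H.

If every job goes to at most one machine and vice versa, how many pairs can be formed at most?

A valid assignment of size 7: Zane-G, Blake-C, Vic-B, Priya-A, Nico-D, Yuki-H, Jordan-E.
All 7 machines are matched, so no larger matching exists.

7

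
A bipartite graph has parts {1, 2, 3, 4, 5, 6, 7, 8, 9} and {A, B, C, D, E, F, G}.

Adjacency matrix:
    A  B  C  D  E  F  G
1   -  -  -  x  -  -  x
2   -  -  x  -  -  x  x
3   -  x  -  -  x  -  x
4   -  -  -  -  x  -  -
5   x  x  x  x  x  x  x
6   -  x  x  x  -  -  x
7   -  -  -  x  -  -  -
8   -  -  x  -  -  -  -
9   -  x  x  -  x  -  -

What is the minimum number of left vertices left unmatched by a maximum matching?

2

A valid assignment of size 7: 1–G, 2–F, 3–B, 4–E, 5–A, 6–C, 7–D.
The set {1, 3, 4, 6, 7, 8, 9} has only 5 neighbours ({B, C, D, E, G}), so by Hall's theorem at most 7 of the 9 left vertices can be matched.
That matches 7 of the 9, leaving 2 unmatched; no matching can do better.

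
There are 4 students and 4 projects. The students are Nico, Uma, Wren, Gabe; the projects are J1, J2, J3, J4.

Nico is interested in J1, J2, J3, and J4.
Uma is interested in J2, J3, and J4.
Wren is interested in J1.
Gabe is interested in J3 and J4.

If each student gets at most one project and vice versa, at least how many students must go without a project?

0

One maximum matching: Nico-J4, Uma-J2, Wren-J1, Gabe-J3.
This saturates every student, so 4 is the maximum.
That matches 4 of the 4, leaving 0 unmatched; no matching can do better.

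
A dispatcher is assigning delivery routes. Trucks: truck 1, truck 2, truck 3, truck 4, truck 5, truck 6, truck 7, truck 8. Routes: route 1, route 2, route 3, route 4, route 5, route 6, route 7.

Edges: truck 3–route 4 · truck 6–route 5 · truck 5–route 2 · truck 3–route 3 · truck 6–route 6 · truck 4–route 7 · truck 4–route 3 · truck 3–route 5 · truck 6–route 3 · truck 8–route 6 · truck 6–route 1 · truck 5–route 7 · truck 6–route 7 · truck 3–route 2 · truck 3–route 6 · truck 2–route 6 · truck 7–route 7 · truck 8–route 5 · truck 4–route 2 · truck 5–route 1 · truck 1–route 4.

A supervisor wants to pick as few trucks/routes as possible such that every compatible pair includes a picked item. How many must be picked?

The 7 edges truck 1–route 4, truck 2–route 6, truck 3–route 3, truck 4–route 2, truck 5–route 1, truck 6–route 5, truck 7–route 7 form a matching, so any vertex cover needs at least 7 vertices (one per matched edge).
Conversely {route 1, route 2, route 3, route 4, route 5, route 6, route 7} meets every edge and has exactly 7 vertices, so 7 is optimal.

7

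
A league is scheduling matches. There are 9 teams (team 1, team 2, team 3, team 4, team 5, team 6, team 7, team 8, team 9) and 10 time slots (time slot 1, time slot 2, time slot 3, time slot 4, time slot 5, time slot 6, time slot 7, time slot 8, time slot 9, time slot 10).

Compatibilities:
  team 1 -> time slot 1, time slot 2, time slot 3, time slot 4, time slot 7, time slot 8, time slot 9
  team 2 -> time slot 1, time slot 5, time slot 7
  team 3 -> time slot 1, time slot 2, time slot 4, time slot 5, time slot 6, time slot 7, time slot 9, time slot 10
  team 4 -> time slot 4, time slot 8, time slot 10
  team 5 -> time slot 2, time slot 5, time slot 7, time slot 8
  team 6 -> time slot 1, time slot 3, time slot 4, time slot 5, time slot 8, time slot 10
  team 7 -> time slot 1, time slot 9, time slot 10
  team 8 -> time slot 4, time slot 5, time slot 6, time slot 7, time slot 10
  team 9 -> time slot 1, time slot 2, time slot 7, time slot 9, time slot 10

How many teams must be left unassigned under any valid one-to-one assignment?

A valid assignment of size 9: team 1–time slot 8, team 2–time slot 1, team 3–time slot 5, team 4–time slot 10, team 5–time slot 2, team 6–time slot 3, team 7–time slot 9, team 8–time slot 4, team 9–time slot 7.
All 9 teams are matched, so no larger matching exists.
That matches 9 of the 9, leaving 0 unmatched; no matching can do better.

0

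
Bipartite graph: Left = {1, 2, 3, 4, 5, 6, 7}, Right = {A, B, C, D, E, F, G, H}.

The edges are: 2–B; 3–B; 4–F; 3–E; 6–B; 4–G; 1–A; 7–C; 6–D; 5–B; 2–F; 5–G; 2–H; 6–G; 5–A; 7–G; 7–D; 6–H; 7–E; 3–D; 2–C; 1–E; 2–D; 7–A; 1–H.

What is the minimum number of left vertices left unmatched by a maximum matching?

One maximum matching: 1→H, 2→C, 3→E, 4→F, 5→B, 6→D, 7→G.
All 7 left vertices are matched, so no larger matching exists.
That matches 7 of the 7, leaving 0 unmatched; no matching can do better.

0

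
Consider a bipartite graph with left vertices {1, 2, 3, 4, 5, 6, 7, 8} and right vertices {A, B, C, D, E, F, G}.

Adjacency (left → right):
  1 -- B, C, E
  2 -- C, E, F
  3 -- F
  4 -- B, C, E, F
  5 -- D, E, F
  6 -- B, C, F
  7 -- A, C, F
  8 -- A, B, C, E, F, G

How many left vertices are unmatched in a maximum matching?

1

A valid assignment of size 7: 1–E, 2–C, 3–F, 4–B, 5–D, 7–A, 8–G.
The set {1, 2, 3, 4, 6} has only 4 neighbours ({B, C, E, F}), so by Hall's theorem at most 7 of the 8 left vertices can be matched.
That matches 7 of the 8, leaving 1 unmatched; no matching can do better.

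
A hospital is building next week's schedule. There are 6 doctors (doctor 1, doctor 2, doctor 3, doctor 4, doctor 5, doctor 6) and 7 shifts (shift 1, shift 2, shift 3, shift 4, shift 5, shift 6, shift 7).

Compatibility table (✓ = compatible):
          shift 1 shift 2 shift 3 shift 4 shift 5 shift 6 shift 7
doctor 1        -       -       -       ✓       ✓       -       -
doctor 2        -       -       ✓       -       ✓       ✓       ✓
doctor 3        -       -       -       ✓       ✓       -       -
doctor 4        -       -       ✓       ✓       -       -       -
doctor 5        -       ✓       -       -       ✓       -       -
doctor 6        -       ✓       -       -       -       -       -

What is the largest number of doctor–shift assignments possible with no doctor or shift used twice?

5

One maximum matching: doctor 1–shift 4, doctor 2–shift 6, doctor 3–shift 5, doctor 4–shift 3, doctor 5–shift 2.
The set {doctor 1, doctor 3, doctor 5, doctor 6} has only 3 neighbours ({shift 2, shift 4, shift 5}), so by Hall's theorem at most 5 of the 6 doctors can be matched.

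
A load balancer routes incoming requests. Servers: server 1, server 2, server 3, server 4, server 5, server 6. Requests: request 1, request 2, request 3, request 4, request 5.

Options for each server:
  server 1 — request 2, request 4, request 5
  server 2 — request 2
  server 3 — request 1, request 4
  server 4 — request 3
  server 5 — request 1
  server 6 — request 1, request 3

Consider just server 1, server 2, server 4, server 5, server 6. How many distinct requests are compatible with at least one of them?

5

The union of neighbours of {server 1, server 2, server 4, server 5, server 6} is {request 1, request 2, request 3, request 4, request 5}, which has 5 elements.
Since |N(S)| = 5 ≥ |S| = 5, Hall's condition holds for this subset.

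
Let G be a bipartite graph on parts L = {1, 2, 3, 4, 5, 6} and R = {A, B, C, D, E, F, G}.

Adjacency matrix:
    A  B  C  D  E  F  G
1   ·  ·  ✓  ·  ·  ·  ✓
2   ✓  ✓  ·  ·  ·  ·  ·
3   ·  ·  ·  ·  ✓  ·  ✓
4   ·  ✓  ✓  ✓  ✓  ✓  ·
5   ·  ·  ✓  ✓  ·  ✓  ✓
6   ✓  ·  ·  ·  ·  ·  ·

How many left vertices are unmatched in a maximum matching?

A valid assignment of size 6: 1–C, 2–B, 3–G, 4–E, 5–F, 6–A.
This saturates every left vertex, so 6 is the maximum.
That matches 6 of the 6, leaving 0 unmatched; no matching can do better.

0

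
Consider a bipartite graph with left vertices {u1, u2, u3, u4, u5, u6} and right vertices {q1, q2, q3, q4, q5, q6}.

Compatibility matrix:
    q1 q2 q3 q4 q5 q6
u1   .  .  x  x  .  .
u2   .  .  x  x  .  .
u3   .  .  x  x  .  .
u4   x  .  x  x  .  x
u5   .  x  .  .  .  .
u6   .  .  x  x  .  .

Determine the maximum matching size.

4

A valid assignment of size 4: u1→q3, u2→q4, u4→q6, u5→q2.
The set {u1, u2, u3, u6} has only 2 neighbours ({q3, q4}), so by Hall's theorem at most 4 of the 6 left vertices can be matched.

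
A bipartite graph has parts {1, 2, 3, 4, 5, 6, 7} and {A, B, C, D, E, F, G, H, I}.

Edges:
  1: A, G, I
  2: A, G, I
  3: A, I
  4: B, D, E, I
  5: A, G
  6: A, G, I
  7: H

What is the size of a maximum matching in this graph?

5

For example, pair 1→I, 2→G, 3→A, 4→B, 7→H.
The set {1, 2, 3, 5, 6} has only 3 neighbours ({A, G, I}), so by Hall's theorem at most 5 of the 7 left vertices can be matched.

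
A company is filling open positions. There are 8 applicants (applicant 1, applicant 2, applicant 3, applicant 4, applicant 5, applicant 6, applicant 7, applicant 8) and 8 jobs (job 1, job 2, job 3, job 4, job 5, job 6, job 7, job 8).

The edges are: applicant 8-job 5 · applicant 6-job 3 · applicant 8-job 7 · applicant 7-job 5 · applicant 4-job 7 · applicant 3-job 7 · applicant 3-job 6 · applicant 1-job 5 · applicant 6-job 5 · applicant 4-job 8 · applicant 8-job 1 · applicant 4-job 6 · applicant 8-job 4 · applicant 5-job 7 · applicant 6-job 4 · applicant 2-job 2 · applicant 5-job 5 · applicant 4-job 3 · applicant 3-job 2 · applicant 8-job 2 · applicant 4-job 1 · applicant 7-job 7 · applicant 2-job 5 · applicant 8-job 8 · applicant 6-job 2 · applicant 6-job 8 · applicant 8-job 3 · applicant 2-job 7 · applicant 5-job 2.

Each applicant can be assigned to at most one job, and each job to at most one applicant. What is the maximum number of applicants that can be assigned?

One maximum matching: applicant 1→job 5, applicant 2→job 7, applicant 3→job 6, applicant 4→job 8, applicant 5→job 2, applicant 6→job 4, applicant 8→job 1.
The set {applicant 1, applicant 2, applicant 5, applicant 7} has only 3 neighbours ({job 2, job 5, job 7}), so by Hall's theorem at most 7 of the 8 applicants can be matched.

7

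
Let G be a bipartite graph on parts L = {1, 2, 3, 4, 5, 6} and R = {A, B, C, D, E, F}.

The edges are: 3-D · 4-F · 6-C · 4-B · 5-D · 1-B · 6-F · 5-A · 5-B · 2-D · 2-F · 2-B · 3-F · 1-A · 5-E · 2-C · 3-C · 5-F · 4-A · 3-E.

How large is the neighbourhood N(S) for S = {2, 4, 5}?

The union of neighbours of {2, 4, 5} is {A, B, C, D, E, F}, which has 6 elements.
Since |N(S)| = 6 ≥ |S| = 3, Hall's condition holds for this subset.

6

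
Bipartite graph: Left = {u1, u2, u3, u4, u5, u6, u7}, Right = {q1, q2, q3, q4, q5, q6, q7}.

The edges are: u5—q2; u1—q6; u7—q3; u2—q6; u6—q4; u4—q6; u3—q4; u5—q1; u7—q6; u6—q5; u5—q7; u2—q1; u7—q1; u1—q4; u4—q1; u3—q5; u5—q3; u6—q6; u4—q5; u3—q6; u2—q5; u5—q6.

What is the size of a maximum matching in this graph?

6

For example, pair u1–q4, u2–q1, u3–q5, u4–q6, u5–q7, u7–q3.
The set {u1, u2, u3, u4, u6} has only 4 neighbours ({q1, q4, q5, q6}), so by Hall's theorem at most 6 of the 7 left vertices can be matched.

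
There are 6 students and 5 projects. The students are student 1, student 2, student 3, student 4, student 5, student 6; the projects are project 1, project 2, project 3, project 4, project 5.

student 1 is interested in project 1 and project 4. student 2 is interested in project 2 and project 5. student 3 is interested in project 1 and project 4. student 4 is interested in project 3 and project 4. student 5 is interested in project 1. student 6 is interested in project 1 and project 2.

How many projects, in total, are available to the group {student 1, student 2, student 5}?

The union of neighbours of {student 1, student 2, student 5} is {project 1, project 2, project 4, project 5}, which has 4 elements.
Since |N(S)| = 4 ≥ |S| = 3, Hall's condition holds for this subset.

4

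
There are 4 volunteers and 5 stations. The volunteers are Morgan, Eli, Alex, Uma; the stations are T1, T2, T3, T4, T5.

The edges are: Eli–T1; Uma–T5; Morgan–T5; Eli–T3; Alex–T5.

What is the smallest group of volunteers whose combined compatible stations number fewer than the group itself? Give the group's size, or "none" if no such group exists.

Take S = {Morgan, Alex}. Its neighbourhood is {T5}, so |N(S)| = 1 < |S| = 2.
No single vertex violates Hall's condition since each has at least one neighbour, so 2 is the minimum.

2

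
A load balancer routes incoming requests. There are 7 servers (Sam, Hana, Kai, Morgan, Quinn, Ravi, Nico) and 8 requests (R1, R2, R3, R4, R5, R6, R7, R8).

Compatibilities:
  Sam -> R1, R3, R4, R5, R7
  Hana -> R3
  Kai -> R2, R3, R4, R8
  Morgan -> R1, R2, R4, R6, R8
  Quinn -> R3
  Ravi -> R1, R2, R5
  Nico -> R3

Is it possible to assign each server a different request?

The set {Hana, Quinn, Nico} has only 1 neighbour ({R3}), so by Hall's theorem at most 5 of the 7 servers can be matched.
Hence no matching covers every server.

No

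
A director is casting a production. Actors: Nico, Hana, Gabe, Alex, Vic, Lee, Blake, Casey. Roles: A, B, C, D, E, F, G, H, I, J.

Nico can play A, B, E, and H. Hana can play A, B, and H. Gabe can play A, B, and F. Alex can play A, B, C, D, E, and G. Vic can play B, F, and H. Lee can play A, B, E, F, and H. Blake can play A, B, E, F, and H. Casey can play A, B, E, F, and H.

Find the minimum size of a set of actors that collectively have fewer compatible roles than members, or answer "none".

Take S = {Nico, Hana, Gabe, Vic, Lee, Blake}. Its neighbourhood is {A, B, E, F, H}, so |N(S)| = 5 < |S| = 6.
Every subset of size less than 6 has at least as many neighbours as members, so 6 is the minimum.

6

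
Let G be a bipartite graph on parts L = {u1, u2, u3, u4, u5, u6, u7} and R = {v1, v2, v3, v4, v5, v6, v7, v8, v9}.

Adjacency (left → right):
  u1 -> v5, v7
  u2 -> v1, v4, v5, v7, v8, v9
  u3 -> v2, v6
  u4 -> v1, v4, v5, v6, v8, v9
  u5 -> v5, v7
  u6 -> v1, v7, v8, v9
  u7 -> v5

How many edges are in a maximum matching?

One maximum matching: u1-v5, u2-v4, u3-v2, u4-v6, u5-v7, u6-v1.
The set {u1, u5, u7} has only 2 neighbours ({v5, v7}), so by Hall's theorem at most 6 of the 7 left vertices can be matched.

6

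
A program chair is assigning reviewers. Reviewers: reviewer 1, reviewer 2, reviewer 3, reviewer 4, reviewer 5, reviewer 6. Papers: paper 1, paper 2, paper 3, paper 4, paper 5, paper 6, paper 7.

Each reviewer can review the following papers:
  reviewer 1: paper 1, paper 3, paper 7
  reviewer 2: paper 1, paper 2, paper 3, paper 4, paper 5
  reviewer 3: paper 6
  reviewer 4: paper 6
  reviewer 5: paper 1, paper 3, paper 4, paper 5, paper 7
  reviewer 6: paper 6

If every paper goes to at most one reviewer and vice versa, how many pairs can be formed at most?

For example, pair reviewer 1-paper 7, reviewer 2-paper 2, reviewer 3-paper 6, reviewer 5-paper 5.
The set {reviewer 3, reviewer 4, reviewer 6} has only 1 neighbour ({paper 6}), so by Hall's theorem at most 4 of the 6 reviewers can be matched.

4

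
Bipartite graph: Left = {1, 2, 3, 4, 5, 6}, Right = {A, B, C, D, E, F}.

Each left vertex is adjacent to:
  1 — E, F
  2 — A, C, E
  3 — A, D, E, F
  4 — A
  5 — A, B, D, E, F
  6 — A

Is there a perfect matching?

No

The set {4, 6} has only 1 neighbour ({A}), so by Hall's theorem at most 5 of the 6 left vertices can be matched.
Hence no matching covers every left vertex.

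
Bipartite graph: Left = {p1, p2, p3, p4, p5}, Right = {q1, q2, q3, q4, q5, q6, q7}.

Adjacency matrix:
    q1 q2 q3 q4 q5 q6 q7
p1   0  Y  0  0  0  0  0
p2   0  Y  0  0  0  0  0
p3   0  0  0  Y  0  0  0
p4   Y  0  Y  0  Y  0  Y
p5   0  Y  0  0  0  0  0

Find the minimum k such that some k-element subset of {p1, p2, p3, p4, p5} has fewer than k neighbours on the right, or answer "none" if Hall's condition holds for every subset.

Take S = {p1, p2}. Its neighbourhood is {q2}, so |N(S)| = 1 < |S| = 2.
No single vertex violates Hall's condition since each has at least one neighbour, so 2 is the minimum.

2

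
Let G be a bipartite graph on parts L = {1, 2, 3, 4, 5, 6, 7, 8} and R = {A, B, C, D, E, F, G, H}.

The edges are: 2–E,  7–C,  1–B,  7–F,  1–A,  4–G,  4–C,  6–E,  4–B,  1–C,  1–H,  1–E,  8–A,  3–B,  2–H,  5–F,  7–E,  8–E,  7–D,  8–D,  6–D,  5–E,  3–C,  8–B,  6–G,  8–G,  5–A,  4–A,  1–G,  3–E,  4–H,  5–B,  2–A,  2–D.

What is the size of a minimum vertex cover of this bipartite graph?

8

A maximum matching has 8 edges (e.g. 1–E, 2–H, 3–B, 4–A, 5–F, 6–D, 7–C, 8–G).
By König's theorem the minimum vertex cover has the same size. One such cover is {1, 2, 3, 4, 5, 6, 7, 8}.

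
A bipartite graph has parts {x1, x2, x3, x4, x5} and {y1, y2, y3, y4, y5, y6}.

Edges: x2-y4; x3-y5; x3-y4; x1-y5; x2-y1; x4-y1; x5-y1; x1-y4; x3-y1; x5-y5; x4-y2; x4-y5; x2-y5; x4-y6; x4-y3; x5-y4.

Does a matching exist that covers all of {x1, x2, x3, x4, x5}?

The set {x1, x2, x3, x5} has only 3 neighbours ({y1, y4, y5}), so by Hall's theorem at most 4 of the 5 left vertices can be matched.
Hence no matching covers every left vertex.

No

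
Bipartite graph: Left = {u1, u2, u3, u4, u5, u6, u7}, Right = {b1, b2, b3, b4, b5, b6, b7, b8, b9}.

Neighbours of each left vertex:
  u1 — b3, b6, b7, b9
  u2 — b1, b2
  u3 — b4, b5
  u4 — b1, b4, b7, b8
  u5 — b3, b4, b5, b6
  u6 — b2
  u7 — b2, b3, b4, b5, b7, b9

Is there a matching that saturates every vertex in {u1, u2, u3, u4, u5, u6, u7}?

Yes

For example, pair u1-b6, u2-b1, u3-b5, u4-b8, u5-b3, u6-b2, u7-b7.
Every left vertex is matched, so this matching saturates all of them.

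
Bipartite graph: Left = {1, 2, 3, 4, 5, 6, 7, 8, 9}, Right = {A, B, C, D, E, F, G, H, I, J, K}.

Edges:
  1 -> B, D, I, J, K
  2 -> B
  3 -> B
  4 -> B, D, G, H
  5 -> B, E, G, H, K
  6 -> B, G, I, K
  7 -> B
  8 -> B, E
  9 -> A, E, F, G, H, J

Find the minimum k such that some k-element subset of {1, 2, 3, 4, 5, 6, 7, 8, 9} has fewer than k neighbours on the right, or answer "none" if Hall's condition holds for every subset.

Take S = {2, 3}. Its neighbourhood is {B}, so |N(S)| = 1 < |S| = 2.
No single vertex violates Hall's condition since each has at least one neighbour, so 2 is the minimum.

2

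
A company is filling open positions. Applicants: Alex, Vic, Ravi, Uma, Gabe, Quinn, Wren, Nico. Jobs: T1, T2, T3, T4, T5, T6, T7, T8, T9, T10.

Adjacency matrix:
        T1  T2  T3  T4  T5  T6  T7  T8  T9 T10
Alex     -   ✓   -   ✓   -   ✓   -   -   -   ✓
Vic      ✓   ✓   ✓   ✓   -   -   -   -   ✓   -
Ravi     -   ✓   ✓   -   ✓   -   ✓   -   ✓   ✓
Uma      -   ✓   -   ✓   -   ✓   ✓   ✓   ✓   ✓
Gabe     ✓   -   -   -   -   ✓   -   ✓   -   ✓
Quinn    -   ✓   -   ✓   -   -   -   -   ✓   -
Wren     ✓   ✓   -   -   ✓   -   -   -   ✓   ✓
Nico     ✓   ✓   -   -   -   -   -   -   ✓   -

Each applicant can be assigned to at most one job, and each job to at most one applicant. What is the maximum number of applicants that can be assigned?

8

A valid assignment of size 8: Alex-T6, Vic-T4, Ravi-T5, Uma-T7, Gabe-T8, Quinn-T2, Wren-T10, Nico-T9.
All 8 applicants are matched, so no larger matching exists.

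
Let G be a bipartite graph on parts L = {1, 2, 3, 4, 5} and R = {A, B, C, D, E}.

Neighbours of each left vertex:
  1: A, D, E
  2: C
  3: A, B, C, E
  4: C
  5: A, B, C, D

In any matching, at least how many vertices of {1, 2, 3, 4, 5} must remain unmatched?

For example, pair 1-D, 2-C, 3-E, 5-B.
The set {2, 4} has only 1 neighbour ({C}), so by Hall's theorem at most 4 of the 5 left vertices can be matched.
That matches 4 of the 5, leaving 1 unmatched; no matching can do better.

1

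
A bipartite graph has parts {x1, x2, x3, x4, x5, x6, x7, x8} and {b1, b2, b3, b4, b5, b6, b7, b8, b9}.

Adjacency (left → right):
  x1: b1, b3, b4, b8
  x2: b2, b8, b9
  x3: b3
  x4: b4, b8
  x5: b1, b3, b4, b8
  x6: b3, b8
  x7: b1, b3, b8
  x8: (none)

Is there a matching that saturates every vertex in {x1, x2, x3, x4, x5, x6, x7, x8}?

No

The set {x1, x3, x4, x5, x6, x7, x8} has only 4 neighbours ({b1, b3, b4, b8}), so by Hall's theorem at most 5 of the 8 left vertices can be matched.
Hence no matching covers every left vertex.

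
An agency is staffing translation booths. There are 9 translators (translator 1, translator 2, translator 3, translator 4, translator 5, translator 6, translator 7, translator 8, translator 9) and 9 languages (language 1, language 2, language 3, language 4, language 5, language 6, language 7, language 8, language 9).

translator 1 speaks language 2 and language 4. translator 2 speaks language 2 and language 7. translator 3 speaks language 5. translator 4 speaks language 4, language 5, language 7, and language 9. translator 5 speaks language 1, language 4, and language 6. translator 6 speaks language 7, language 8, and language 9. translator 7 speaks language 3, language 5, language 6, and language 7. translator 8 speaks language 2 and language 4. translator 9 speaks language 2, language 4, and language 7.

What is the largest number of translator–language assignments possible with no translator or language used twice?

8

For example, pair translator 1–language 4, translator 2–language 7, translator 3–language 5, translator 4–language 9, translator 5–language 1, translator 6–language 8, translator 7–language 6, translator 8–language 2.
The set {translator 1, translator 2, translator 8, translator 9} has only 3 neighbours ({language 2, language 4, language 7}), so by Hall's theorem at most 8 of the 9 translators can be matched.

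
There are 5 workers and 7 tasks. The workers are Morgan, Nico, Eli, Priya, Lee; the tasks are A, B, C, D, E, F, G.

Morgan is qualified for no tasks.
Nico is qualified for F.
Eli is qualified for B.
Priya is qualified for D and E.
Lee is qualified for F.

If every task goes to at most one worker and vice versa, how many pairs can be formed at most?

3

A valid assignment of size 3: Nico–F, Eli–B, Priya–E.
The set {Morgan, Nico, Lee} has only 1 neighbour ({F}), so by Hall's theorem at most 3 of the 5 workers can be matched.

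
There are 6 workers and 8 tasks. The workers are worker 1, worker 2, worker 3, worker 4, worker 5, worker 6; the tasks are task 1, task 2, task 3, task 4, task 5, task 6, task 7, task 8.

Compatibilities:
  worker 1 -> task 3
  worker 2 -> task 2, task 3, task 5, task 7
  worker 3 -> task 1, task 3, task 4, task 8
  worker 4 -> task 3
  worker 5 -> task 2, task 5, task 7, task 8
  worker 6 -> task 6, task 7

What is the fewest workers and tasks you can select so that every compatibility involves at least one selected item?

The 5 edges worker 1–task 3, worker 2–task 2, worker 3–task 1, worker 5–task 8, worker 6–task 7 form a matching, so any vertex cover needs at least 5 vertices (one per matched edge).
Conversely {worker 2, worker 3, worker 5, worker 6, task 3} meets every edge and has exactly 5 vertices, so 5 is optimal.

5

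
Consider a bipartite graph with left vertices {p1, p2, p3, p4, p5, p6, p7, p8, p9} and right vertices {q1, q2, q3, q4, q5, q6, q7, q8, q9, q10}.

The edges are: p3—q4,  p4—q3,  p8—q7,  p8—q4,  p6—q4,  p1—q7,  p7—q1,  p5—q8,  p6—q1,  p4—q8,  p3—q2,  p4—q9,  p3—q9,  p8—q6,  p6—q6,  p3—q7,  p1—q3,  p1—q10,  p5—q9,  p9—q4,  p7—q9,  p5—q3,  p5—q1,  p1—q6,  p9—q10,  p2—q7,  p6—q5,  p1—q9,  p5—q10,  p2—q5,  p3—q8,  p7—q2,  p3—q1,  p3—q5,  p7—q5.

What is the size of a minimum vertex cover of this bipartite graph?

A maximum matching has 9 edges (e.g. p1–q7, p2–q5, p3–q9, p4–q8, p5–q1, p6–q4, p7–q2, p8–q6, p9–q10).
By König's theorem the minimum vertex cover has the same size. One such cover is {p1, p2, p3, p4, p5, p6, p7, p8, p9}.

9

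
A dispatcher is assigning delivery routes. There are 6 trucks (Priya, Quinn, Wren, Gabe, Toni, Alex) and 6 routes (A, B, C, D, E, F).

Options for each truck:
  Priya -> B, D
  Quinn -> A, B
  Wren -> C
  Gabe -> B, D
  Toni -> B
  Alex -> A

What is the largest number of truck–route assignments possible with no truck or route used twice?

A valid assignment of size 4: Priya-D, Quinn-A, Wren-C, Gabe-B.
The set {Priya, Quinn, Gabe, Toni, Alex} has only 3 neighbours ({A, B, D}), so by Hall's theorem at most 4 of the 6 trucks can be matched.

4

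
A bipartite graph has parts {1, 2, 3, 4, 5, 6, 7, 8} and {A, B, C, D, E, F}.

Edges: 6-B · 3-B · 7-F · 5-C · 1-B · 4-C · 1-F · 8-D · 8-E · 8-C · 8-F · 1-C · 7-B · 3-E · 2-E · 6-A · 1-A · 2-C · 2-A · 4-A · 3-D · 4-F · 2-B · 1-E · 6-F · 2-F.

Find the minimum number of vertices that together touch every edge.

6

{A, B, C, D, E, F} is a vertex cover of size 6: every edge has an endpoint in this set.
No smaller cover exists because 1–E, 2–A, 3–D, 4–F, 5–C, 6–B is a matching of size 6, and a cover must include an endpoint of each of these disjoint edges (König's theorem).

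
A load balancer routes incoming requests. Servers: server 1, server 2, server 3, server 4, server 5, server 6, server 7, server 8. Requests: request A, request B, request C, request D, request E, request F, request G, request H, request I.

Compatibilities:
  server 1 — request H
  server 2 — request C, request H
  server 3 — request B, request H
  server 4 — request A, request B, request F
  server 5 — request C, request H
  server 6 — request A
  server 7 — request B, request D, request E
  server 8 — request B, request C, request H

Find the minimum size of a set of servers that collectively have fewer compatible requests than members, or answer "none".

3

Take S = {server 1, server 2, server 5}. Its neighbourhood is {request C, request H}, so |N(S)| = 2 < |S| = 3.
Every subset of size less than 3 has at least as many neighbours as members, so 3 is the minimum.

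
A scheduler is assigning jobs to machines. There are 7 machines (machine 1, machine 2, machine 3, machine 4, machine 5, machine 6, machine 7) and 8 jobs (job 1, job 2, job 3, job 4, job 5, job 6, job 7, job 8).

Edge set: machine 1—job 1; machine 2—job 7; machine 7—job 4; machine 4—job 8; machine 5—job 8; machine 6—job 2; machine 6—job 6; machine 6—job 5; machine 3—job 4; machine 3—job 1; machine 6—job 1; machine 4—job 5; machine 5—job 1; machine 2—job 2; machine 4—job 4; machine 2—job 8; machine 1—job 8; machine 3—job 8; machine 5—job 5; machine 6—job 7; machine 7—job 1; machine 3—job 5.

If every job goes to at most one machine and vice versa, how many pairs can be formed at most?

One maximum matching: machine 1–job 8, machine 2–job 2, machine 3–job 4, machine 4–job 5, machine 5–job 1, machine 6–job 7.
The set {machine 1, machine 3, machine 4, machine 5, machine 7} has only 4 neighbours ({job 1, job 4, job 5, job 8}), so by Hall's theorem at most 6 of the 7 machines can be matched.

6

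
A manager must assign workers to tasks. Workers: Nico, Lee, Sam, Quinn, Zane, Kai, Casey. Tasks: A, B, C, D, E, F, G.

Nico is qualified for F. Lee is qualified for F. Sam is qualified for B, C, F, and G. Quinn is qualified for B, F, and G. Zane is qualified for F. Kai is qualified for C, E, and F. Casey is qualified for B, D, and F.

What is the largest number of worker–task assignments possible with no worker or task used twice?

5

For example, pair Nico-F, Sam-C, Quinn-G, Kai-E, Casey-B.
The set {Nico, Lee, Zane} has only 1 neighbour ({F}), so by Hall's theorem at most 5 of the 7 workers can be matched.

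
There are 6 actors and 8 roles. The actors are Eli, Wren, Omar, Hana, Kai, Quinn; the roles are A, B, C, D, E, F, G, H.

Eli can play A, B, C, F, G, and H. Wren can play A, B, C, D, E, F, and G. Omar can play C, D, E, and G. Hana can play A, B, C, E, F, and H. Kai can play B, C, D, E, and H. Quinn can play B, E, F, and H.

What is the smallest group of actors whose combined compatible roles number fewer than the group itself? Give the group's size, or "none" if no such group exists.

none

A matching saturating every actor exists, for instance Eli→G, Wren→E, Omar→C, Hana→A, Kai→B, Quinn→H.
By Hall's marriage theorem, this means |N(S)| ≥ |S| for every subset S, so no violating subset exists.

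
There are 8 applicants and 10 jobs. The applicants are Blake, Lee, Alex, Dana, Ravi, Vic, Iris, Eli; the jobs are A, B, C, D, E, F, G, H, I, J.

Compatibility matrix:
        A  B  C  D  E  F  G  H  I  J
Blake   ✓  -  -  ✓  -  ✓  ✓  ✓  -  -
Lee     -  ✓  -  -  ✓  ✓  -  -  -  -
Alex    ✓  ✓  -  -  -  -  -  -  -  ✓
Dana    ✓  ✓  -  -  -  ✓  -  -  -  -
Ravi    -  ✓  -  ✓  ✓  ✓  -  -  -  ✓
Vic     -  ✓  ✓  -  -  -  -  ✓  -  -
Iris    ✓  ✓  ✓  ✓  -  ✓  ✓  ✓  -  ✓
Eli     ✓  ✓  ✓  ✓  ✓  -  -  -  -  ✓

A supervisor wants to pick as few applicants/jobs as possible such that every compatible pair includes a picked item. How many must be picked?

A maximum matching has 8 edges (e.g. Blake–A, Lee–E, Alex–B, Dana–F, Ravi–D, Vic–C, Iris–G, Eli–J).
By König's theorem the minimum vertex cover has the same size. One such cover is {Blake, Lee, Alex, Dana, Ravi, Vic, Iris, Eli}.

8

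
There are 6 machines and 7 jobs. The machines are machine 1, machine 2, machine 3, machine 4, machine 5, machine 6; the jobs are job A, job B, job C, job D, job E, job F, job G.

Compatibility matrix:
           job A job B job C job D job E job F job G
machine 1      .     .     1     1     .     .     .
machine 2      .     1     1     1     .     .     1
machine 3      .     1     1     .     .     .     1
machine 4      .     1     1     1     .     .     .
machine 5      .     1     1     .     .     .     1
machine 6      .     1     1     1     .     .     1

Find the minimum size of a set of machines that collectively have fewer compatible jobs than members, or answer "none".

5

Take S = {machine 1, machine 2, machine 3, machine 4, machine 5}. Its neighbourhood is {job B, job C, job D, job G}, so |N(S)| = 4 < |S| = 5.
Every subset of size less than 5 has at least as many neighbours as members, so 5 is the minimum.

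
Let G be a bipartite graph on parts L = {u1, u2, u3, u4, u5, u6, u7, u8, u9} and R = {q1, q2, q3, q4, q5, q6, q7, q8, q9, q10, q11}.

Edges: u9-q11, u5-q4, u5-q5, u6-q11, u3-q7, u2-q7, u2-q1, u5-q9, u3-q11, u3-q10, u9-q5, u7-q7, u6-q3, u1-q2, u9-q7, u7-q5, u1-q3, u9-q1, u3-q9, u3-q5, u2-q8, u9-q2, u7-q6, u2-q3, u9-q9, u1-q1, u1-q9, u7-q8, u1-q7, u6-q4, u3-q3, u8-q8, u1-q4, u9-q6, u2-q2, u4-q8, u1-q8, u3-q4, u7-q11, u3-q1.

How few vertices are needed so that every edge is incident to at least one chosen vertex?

8

A maximum matching has 8 edges (e.g. u1–q7, u2–q1, u3–q4, u4–q8, u5–q5, u6–q11, u7–q6, u9–q9).
By König's theorem the minimum vertex cover has the same size. One such cover is {u1, u2, u3, u5, u6, u7, u9, q8}.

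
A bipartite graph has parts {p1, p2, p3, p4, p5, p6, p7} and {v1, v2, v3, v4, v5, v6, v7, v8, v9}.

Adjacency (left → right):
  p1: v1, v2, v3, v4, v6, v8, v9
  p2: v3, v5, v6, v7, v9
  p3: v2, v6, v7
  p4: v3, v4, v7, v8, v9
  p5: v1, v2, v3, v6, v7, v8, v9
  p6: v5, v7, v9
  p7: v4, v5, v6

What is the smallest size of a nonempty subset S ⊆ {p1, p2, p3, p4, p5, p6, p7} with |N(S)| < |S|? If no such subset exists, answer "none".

A matching saturating every left vertex exists, for instance p1→v2, p2→v5, p3→v7, p4→v8, p5→v3, p6→v9, p7→v6.
By Hall's marriage theorem, this means |N(S)| ≥ |S| for every subset S, so no violating subset exists.

none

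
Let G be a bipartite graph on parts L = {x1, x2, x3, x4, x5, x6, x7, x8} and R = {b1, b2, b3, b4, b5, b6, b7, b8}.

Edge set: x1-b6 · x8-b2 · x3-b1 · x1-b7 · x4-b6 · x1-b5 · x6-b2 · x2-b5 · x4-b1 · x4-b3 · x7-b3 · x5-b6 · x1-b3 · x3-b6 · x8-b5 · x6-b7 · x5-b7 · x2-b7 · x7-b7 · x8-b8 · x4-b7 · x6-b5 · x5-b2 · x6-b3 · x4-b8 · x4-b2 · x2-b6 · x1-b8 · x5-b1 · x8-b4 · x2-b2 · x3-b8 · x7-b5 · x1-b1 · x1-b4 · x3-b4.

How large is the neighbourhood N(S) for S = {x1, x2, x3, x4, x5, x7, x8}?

The union of neighbours of {x1, x2, x3, x4, x5, x7, x8} is {b1, b2, b3, b4, b5, b6, b7, b8}, which has 8 elements.
Since |N(S)| = 8 ≥ |S| = 7, Hall's condition holds for this subset.

8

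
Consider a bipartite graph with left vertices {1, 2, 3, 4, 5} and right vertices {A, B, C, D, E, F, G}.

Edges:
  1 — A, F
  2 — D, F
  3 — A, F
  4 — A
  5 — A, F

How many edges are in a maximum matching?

3

For example, pair 1–A, 2–D, 3–F.
The set {1, 3, 4, 5} has only 2 neighbours ({A, F}), so by Hall's theorem at most 3 of the 5 left vertices can be matched.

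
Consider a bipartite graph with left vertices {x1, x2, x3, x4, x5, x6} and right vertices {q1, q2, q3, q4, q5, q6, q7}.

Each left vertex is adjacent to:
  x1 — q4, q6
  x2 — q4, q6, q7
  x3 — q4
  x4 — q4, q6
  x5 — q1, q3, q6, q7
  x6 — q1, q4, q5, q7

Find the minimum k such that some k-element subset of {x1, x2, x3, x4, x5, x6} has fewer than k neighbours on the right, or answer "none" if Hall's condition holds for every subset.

Take S = {x1, x3, x4}. Its neighbourhood is {q4, q6}, so |N(S)| = 2 < |S| = 3.
Every subset of size less than 3 has at least as many neighbours as members, so 3 is the minimum.

3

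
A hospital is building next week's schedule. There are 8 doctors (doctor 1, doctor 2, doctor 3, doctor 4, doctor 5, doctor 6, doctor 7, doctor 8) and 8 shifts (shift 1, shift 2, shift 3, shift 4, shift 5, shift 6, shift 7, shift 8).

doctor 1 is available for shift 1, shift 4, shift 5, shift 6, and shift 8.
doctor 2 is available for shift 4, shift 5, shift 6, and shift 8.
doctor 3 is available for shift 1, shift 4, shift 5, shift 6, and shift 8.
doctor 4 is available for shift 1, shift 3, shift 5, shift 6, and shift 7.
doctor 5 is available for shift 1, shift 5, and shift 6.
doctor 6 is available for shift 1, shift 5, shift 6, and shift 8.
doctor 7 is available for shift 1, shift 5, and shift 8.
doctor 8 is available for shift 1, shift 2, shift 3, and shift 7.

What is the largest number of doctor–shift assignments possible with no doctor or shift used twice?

For example, pair doctor 1–shift 1, doctor 2–shift 4, doctor 3–shift 8, doctor 4–shift 7, doctor 5–shift 5, doctor 6–shift 6, doctor 8–shift 2.
The set {doctor 1, doctor 2, doctor 3, doctor 5, doctor 6, doctor 7} has only 5 neighbours ({shift 1, shift 4, shift 5, shift 6, shift 8}), so by Hall's theorem at most 7 of the 8 doctors can be matched.

7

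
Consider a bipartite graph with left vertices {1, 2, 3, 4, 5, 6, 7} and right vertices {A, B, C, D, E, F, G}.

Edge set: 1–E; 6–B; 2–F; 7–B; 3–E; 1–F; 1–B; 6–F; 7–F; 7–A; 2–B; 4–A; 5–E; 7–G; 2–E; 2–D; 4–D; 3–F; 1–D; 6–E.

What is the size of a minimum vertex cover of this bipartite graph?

6

A maximum matching has 6 edges (e.g. 1–B, 2–D, 3–F, 4–A, 5–E, 7–G).
By König's theorem the minimum vertex cover has the same size. One such cover is {4, 7, B, D, E, F}.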